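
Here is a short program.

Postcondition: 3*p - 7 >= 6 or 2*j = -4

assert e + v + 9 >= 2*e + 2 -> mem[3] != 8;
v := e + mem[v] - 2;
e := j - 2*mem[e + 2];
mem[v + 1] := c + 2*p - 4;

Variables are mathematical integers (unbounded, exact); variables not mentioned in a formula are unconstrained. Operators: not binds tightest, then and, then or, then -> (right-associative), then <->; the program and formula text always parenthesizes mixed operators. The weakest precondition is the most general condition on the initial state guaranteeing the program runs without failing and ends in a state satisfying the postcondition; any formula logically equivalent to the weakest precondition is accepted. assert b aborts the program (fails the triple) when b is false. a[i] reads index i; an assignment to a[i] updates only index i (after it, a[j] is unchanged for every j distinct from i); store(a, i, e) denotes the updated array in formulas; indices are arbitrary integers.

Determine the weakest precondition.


Working backward. After the program, the postcondition 3*p - 7 >= 6 or 2*j = -4 must hold; in canonical form it is 3*p >= 13 or 2*j = -4.
Before mem[v + 1] := c + 2*p - 4: 3*p >= 13 or 2*j = -4
Before e := j - 2*mem[e + 2]: 3*p >= 13 or 2*j = -4
Before v := e + mem[v] - 2: 3*p >= 13 or 2*j = -4
Before assert e + v + 9 >= 2*e + 2 -> mem[3] != 8: (v >= e - 7 -> mem[3] != 8) and (3*p >= 13 or 2*j = -4)
Answer: WP = (v >= e - 7 -> mem[3] != 8) and (3*p >= 13 or 2*j = -4)


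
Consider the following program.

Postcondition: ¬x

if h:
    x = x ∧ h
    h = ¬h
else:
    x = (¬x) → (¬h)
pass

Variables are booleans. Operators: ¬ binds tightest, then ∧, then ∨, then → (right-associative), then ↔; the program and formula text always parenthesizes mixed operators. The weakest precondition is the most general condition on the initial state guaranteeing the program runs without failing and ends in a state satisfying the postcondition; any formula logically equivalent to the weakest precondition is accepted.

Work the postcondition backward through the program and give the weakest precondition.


Working backward. After the program, ¬x must hold.
Before skip: ¬x
Then branch requires ¬(x ∧ h); else branch requires ¬((¬x) → (¬h)).
Before the if: (h → (¬(x ∧ h))) ∧ ((¬h) → (¬((¬x) → (¬h))))
Answer: WP = (h → (¬(x ∧ h))) ∧ ((¬h) → (¬((¬x) → (¬h))))


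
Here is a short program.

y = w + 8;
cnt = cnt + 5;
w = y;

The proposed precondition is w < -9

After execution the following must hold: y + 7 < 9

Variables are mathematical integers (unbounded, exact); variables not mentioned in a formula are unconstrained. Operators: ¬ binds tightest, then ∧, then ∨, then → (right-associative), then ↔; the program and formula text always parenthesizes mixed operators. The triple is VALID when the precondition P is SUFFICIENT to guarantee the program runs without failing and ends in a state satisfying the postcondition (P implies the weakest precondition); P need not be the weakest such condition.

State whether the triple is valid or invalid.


Working backward. After the program, the postcondition y + 7 < 9 must hold; in canonical form it is y < 2.
Before w := y: y < 2
Before cnt := cnt + 5: y < 2
Before y := w + 8: w < -6
The weakest precondition is w < -6.
Check whether w < -9 implies it.
Every state satisfying the precondition satisfies the weakest precondition: the implication holds.
Answer: valid


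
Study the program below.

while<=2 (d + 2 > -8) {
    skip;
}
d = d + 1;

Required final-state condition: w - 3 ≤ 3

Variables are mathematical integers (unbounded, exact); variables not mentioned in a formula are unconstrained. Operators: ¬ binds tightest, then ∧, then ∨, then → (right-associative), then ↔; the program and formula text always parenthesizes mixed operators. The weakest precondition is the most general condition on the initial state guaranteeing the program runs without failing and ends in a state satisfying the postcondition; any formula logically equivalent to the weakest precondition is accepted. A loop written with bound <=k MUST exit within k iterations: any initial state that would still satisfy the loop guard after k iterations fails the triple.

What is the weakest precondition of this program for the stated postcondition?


Working backward. After the program, the postcondition w - 3 ≤ 3 must hold; in canonical form it is w ≤ 6.
Before d := d + 1: w ≤ 6
Before the loop (bound <=2), unroll the exhaustion recursion (WP_0 = exit-now case; WP_j = one more guarded iteration, up to j = 2):
  WP_0: (¬(d > -10)) ∧ w ≤ 6
  WP_1: (d > -10 → ((¬(d > -10)) ∧ w ≤ 6)) ∧ ((¬(d > -10)) → w ≤ 6)
  WP_2: (d > -10 → ((d > -10 → ((¬(d > -10)) ∧ w ≤ 6)) ∧ ((¬(d > -10)) → w ≤ 6))) ∧ ((¬(d > -10)) → w ≤ 6)
So before the loop: (d > -10 → ((d > -10 → ((¬(d > -10)) ∧ w ≤ 6)) ∧ ((¬(d > -10)) → w ≤ 6))) ∧ ((¬(d > -10)) → w ≤ 6)
Answer: WP = (d > -10 → ((d > -10 → ((¬(d > -10)) ∧ w ≤ 6)) ∧ ((¬(d > -10)) → w ≤ 6))) ∧ ((¬(d > -10)) → w ≤ 6)


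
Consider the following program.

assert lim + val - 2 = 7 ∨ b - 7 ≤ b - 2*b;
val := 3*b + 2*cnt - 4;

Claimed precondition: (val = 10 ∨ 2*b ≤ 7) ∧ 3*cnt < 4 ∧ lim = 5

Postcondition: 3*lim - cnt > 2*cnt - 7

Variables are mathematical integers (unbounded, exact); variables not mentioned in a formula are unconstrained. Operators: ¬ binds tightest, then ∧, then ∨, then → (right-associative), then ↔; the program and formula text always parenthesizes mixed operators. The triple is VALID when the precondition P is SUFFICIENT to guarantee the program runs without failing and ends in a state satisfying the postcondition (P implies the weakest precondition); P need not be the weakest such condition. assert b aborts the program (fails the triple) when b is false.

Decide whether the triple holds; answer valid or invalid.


Working backward. After the program, the postcondition 3*lim - cnt > 2*cnt - 7 must hold; in canonical form it is 3*lim > 3*cnt - 7.
Before val := 3*b + 2*cnt - 4: 3*lim > 3*cnt - 7
Before assert lim + val - 2 = 7 ∨ b - 7 ≤ b - 2*b: (lim + val = 9 ∨ 2*b ≤ 7) ∧ 3*lim > 3*cnt - 7
The weakest precondition is (lim + val = 9 ∨ 2*b ≤ 7) ∧ 3*lim > 3*cnt - 7.
Check whether (val = 10 ∨ 2*b ≤ 7) ∧ 3*cnt < 4 ∧ lim = 5 implies it.
Countermodel: at the initial state b = 4, cnt = 0, lim = 5, val = 10, the precondition holds but the weakest precondition fails.
Answer: invalid


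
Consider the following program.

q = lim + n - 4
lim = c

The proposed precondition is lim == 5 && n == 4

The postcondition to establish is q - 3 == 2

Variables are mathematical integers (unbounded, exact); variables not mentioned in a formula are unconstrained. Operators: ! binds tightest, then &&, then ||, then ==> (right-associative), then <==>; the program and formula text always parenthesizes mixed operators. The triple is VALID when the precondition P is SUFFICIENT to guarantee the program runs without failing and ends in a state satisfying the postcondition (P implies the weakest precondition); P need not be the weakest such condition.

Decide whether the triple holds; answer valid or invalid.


Working backward. After the program, the postcondition q - 3 == 2 must hold; in canonical form it is q == 5.
Before lim := c: q == 5
Before q := lim + n - 4: lim + n == 9
The weakest precondition is lim + n == 9.
Check whether lim == 5 && n == 4 implies it.
Every state satisfying the precondition satisfies the weakest precondition: the implication holds.
Answer: valid


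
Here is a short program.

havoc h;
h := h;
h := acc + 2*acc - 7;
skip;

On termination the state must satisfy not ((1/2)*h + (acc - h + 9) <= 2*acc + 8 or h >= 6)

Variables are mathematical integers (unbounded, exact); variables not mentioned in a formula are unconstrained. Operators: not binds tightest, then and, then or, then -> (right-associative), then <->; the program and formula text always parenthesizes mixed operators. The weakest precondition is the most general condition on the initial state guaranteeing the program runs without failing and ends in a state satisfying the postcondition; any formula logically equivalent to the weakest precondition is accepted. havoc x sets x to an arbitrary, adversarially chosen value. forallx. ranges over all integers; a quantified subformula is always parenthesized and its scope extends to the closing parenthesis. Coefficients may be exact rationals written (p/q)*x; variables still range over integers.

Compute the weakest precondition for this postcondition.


Working backward. After the program, the postcondition not ((1/2)*h + (acc - h + 9) <= 2*acc + 8 or h >= 6) must hold; in canonical form it is not (acc + (1/2)*h >= 1 or h >= 6).
Before skip: not (acc + (1/2)*h >= 1 or h >= 6)
Before h := acc + 2*acc - 7: not ((5/2)*acc >= 9/2 or 3*acc >= 13)
Before h := h: not ((5/2)*acc >= 9/2 or 3*acc >= 13)
Before havoc h: not ((5/2)*acc >= 9/2 or 3*acc >= 13)
Answer: WP = not ((5/2)*acc >= 9/2 or 3*acc >= 13)


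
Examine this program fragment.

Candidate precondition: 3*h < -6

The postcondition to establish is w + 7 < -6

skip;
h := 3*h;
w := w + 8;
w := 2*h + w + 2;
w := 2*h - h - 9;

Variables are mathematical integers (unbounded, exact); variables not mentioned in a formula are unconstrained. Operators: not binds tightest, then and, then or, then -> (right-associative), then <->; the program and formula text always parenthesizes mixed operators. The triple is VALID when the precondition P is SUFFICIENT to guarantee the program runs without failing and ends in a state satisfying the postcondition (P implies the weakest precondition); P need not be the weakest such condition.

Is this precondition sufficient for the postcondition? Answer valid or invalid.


Working backward. After the program, the postcondition w + 7 < -6 must hold; in canonical form it is w < -13.
Before w := 2*h - h - 9: h < -4
Before w := 2*h + w + 2: h < -4
Before w := w + 8: h < -4
Before h := 3*h: 3*h < -4
Before skip: 3*h < -4
The weakest precondition is 3*h < -4.
Check whether 3*h < -6 implies it.
Every state satisfying the precondition satisfies the weakest precondition: the implication holds.
Answer: valid


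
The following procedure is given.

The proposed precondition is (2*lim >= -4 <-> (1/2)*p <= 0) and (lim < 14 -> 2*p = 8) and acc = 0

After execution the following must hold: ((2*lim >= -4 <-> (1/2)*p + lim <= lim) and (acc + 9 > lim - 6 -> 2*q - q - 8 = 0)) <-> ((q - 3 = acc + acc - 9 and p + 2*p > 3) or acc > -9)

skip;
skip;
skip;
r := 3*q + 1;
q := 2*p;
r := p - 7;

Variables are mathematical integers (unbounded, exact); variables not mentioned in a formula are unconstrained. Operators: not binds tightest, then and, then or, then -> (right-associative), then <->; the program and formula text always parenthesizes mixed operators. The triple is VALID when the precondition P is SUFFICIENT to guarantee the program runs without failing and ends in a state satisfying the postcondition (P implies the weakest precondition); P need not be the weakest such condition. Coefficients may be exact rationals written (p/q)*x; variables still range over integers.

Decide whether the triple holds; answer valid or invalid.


Working backward. After the program, the postcondition ((2*lim >= -4 <-> (1/2)*p + lim <= lim) and (acc + 9 > lim - 6 -> 2*q - q - 8 = 0)) <-> ((q - 3 = acc + acc - 9 and p + 2*p > 3) or acc > -9) must hold; in canonical form it is ((2*lim >= -4 <-> (1/2)*p <= 0) and (acc > lim - 15 -> q = 8)) <-> ((q = 2*acc - 6 and 3*p > 3) or acc > -9).
Before r := p - 7: ((2*lim >= -4 <-> (1/2)*p <= 0) and (acc > lim - 15 -> q = 8)) <-> ((q = 2*acc - 6 and 3*p > 3) or acc > -9)
Before q := 2*p: ((2*lim >= -4 <-> (1/2)*p <= 0) and (acc > lim - 15 -> 2*p = 8)) <-> ((2*p = 2*acc - 6 and 3*p > 3) or acc > -9)
Before r := 3*q + 1: ((2*lim >= -4 <-> (1/2)*p <= 0) and (acc > lim - 15 -> 2*p = 8)) <-> ((2*p = 2*acc - 6 and 3*p > 3) or acc > -9)
Before skip: ((2*lim >= -4 <-> (1/2)*p <= 0) and (acc > lim - 15 -> 2*p = 8)) <-> ((2*p = 2*acc - 6 and 3*p > 3) or acc > -9)
Before skip: ((2*lim >= -4 <-> (1/2)*p <= 0) and (acc > lim - 15 -> 2*p = 8)) <-> ((2*p = 2*acc - 6 and 3*p > 3) or acc > -9)
Before skip: ((2*lim >= -4 <-> (1/2)*p <= 0) and (acc > lim - 15 -> 2*p = 8)) <-> ((2*p = 2*acc - 6 and 3*p > 3) or acc > -9)
The weakest precondition is ((2*lim >= -4 <-> (1/2)*p <= 0) and (acc > lim - 15 -> 2*p = 8)) <-> ((2*p = 2*acc - 6 and 3*p > 3) or acc > -9).
Check whether (2*lim >= -4 <-> (1/2)*p <= 0) and (lim < 14 -> 2*p = 8) and acc = 0 implies it.
Countermodel: at the initial state acc = 0, lim = 14, p = 0, the precondition holds but the weakest precondition fails.
Answer: invalid


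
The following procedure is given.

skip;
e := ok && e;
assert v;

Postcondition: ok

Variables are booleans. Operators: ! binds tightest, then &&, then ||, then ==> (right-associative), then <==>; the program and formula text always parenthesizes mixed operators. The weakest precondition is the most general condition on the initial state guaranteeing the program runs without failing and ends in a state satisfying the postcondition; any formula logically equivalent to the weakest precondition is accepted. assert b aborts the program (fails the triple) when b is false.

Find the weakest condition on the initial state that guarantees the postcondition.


Working backward. After the program, ok must hold.
Before assert v: v && ok
Before e := ok && e: v && ok
Before skip: v && ok
Answer: WP = v && ok


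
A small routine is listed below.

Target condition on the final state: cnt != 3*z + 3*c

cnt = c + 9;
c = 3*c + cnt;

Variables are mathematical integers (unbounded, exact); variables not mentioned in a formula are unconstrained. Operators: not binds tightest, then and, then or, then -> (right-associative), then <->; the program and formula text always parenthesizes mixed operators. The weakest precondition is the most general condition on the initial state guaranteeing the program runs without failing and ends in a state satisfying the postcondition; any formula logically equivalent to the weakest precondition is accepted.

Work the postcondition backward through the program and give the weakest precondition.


Working backward. After the program, the postcondition cnt != 3*z + 3*c must hold; in canonical form it is cnt != 3*c + 3*z.
Before c := 3*c + cnt: 9*c + 2*cnt + 3*z != 0
Before cnt := c + 9: 11*c + 3*z != -18
Answer: WP = 11*c + 3*z != -18


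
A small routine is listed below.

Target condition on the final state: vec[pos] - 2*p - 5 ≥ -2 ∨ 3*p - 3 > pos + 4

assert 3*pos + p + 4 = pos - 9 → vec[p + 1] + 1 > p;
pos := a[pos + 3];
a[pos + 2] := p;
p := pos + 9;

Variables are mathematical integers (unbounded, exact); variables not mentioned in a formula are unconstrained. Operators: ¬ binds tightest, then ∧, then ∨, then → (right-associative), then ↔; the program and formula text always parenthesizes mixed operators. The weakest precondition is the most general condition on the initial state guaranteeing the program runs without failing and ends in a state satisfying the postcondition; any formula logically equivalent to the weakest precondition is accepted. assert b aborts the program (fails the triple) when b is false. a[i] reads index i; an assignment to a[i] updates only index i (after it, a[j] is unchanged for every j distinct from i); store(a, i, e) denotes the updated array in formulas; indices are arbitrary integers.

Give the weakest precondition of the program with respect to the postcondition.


Working backward. After the program, the postcondition vec[pos] - 2*p - 5 ≥ -2 ∨ 3*p - 3 > pos + 4 must hold; in canonical form it is vec[pos] ≥ 2*p + 3 ∨ 3*p > pos + 7.
Before p := pos + 9: vec[pos] ≥ 2*pos + 21 ∨ 2*pos > -20
Before a[pos + 2] := p: vec[pos] ≥ 2*pos + 21 ∨ 2*pos > -20
Before pos := a[pos + 3]: vec[a[pos + 3]] ≥ 2*a[pos + 3] + 21 ∨ 2*a[pos + 3] > -20
Before assert 3*pos + p + 4 = pos - 9 → vec[p + 1] + 1 > p: (p + 2*pos = -13 → vec[p + 1] > p - 1) ∧ (vec[a[pos + 3]] ≥ 2*a[pos + 3] + 21 ∨ 2*a[pos + 3] > -20)
Answer: WP = (p + 2*pos = -13 → vec[p + 1] > p - 1) ∧ (vec[a[pos + 3]] ≥ 2*a[pos + 3] + 21 ∨ 2*a[pos + 3] > -20)


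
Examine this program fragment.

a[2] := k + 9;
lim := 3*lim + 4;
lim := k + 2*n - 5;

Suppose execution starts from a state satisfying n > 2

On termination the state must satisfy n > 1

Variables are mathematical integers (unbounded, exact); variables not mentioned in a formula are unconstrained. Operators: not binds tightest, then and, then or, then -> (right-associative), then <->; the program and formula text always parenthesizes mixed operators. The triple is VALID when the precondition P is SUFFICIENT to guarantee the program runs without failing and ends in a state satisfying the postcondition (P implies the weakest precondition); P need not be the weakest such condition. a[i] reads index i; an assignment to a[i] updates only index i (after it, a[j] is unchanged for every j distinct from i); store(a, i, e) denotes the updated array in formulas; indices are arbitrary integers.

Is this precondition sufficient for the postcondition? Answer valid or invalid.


Working backward. After the program, n > 1 must hold.
Before lim := k + 2*n - 5: n > 1
Before lim := 3*lim + 4: n > 1
Before a[2] := k + 9: n > 1
The weakest precondition is n > 1.
Check whether n > 2 implies it.
Every state satisfying the precondition satisfies the weakest precondition: the implication holds.
Answer: valid


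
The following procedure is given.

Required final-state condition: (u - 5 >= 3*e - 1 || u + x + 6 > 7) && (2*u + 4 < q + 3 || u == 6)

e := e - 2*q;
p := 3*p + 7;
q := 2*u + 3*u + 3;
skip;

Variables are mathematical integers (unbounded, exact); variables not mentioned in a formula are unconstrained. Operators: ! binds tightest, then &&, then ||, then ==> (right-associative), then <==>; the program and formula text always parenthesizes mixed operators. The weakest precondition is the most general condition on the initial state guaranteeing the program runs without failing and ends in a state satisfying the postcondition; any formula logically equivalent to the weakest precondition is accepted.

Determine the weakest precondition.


Working backward. After the program, the postcondition (u - 5 >= 3*e - 1 || u + x + 6 > 7) && (2*u + 4 < q + 3 || u == 6) must hold; in canonical form it is (u >= 3*e + 4 || u + x > 1) && (2*u < q - 1 || u == 6).
Before skip: (u >= 3*e + 4 || u + x > 1) && (2*u < q - 1 || u == 6)
Before q := 2*u + 3*u + 3: (u >= 3*e + 4 || u + x > 1) && (3*u > -2 || u == 6)
Before p := 3*p + 7: (u >= 3*e + 4 || u + x > 1) && (3*u > -2 || u == 6)
Before e := e - 2*q: (6*q + u >= 3*e + 4 || u + x > 1) && (3*u > -2 || u == 6)
Answer: WP = (6*q + u >= 3*e + 4 || u + x > 1) && (3*u > -2 || u == 6)


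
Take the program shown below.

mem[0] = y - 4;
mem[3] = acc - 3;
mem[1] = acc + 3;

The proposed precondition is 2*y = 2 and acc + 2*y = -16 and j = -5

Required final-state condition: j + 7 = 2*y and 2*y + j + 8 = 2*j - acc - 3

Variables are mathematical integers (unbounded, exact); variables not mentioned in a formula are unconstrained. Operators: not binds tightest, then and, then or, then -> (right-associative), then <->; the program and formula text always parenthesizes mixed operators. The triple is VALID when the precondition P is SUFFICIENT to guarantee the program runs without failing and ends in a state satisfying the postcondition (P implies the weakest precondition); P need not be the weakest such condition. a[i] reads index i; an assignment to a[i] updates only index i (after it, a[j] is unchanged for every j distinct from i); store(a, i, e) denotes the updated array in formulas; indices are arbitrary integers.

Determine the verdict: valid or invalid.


Working backward. After the program, the postcondition j + 7 = 2*y and 2*y + j + 8 = 2*j - acc - 3 must hold; in canonical form it is j = 2*y - 7 and acc + 2*y = j - 11.
Before mem[1] := acc + 3: j = 2*y - 7 and acc + 2*y = j - 11
Before mem[3] := acc - 3: j = 2*y - 7 and acc + 2*y = j - 11
Before mem[0] := y - 4: j = 2*y - 7 and acc + 2*y = j - 11
The weakest precondition is j = 2*y - 7 and acc + 2*y = j - 11.
Check whether 2*y = 2 and acc + 2*y = -16 and j = -5 implies it.
Every state satisfying the precondition satisfies the weakest precondition: the implication holds.
Answer: valid


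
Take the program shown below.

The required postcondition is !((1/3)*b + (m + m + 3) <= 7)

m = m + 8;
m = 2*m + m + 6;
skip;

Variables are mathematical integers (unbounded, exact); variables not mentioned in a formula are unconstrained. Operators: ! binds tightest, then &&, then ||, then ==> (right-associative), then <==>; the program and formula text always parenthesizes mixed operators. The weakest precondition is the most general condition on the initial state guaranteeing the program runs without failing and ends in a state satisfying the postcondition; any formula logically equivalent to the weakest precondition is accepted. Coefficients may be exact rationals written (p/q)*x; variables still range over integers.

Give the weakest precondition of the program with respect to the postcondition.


Working backward. After the program, the postcondition !((1/3)*b + (m + m + 3) <= 7) must hold; in canonical form it is !((1/3)*b + 2*m <= 4).
Before skip: !((1/3)*b + 2*m <= 4)
Before m := 2*m + m + 6: !((1/3)*b + 6*m <= -8)
Before m := m + 8: !((1/3)*b + 6*m <= -56)
Answer: WP = !((1/3)*b + 6*m <= -56)


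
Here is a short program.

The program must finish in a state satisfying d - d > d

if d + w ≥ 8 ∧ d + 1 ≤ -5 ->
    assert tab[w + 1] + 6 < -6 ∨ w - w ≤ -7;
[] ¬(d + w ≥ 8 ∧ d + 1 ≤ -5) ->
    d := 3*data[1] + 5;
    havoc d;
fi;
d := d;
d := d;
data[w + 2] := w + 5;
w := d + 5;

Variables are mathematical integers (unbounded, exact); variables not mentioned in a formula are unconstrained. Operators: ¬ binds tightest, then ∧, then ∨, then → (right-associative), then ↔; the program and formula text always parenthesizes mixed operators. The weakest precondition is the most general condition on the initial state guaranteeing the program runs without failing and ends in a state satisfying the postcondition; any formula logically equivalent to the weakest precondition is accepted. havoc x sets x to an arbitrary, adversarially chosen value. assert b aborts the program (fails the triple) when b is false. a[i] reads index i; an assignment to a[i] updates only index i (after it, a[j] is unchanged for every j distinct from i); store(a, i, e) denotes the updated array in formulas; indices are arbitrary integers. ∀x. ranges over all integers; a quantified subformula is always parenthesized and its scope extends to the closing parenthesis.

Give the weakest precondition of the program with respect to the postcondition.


Working backward. After the program, the postcondition d - d > d must hold; in canonical form it is d < 0.
Before w := d + 5: d < 0
Before data[w + 2] := w + 5: d < 0
Before d := d: d < 0
Before d := d: d < 0
Then branch requires tab[w + 1] < -12 ∧ d < 0; else branch requires ∀d_1. d_1 < 0.
Before the if: ((d + w ≥ 8 ∧ d ≤ -6) → (tab[w + 1] < -12 ∧ d < 0)) ∧ ((¬(d + w ≥ 8 ∧ d ≤ -6)) → (∀d_1. d_1 < 0))
Answer: WP = ((d + w ≥ 8 ∧ d ≤ -6) → (tab[w + 1] < -12 ∧ d < 0)) ∧ ((¬(d + w ≥ 8 ∧ d ≤ -6)) → (∀d_1. d_1 < 0))


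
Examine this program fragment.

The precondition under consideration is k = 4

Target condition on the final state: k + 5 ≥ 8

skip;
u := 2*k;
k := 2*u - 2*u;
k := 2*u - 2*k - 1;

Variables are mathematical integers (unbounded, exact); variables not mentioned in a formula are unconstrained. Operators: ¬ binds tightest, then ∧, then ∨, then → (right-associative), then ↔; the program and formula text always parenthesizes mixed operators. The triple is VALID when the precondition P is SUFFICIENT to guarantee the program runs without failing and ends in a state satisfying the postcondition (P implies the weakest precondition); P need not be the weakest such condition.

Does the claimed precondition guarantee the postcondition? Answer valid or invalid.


Working backward. After the program, the postcondition k + 5 ≥ 8 must hold; in canonical form it is k ≥ 3.
Before k := 2*u - 2*k - 1: 2*u ≥ 2*k + 4
Before k := 2*u - 2*u: 2*u ≥ 4
Before u := 2*k: 4*k ≥ 4
Before skip: 4*k ≥ 4
The weakest precondition is 4*k ≥ 4.
Check whether k = 4 implies it.
Every state satisfying the precondition satisfies the weakest precondition: the implication holds.
Answer: valid


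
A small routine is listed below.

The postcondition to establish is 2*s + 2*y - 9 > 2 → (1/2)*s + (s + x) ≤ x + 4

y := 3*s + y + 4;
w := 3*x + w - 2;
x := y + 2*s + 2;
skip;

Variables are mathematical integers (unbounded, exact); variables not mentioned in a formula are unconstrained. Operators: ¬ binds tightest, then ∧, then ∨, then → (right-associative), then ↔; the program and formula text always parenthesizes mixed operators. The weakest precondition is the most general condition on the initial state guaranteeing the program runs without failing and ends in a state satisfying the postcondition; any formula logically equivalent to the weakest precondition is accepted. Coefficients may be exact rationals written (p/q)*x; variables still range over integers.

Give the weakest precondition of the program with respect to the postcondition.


Working backward. After the program, the postcondition 2*s + 2*y - 9 > 2 → (1/2)*s + (s + x) ≤ x + 4 must hold; in canonical form it is 2*s + 2*y > 11 → (3/2)*s ≤ 4.
Before skip: 2*s + 2*y > 11 → (3/2)*s ≤ 4
Before x := y + 2*s + 2: 2*s + 2*y > 11 → (3/2)*s ≤ 4
Before w := 3*x + w - 2: 2*s + 2*y > 11 → (3/2)*s ≤ 4
Before y := 3*s + y + 4: 8*s + 2*y > 3 → (3/2)*s ≤ 4
Answer: WP = 8*s + 2*y > 3 → (3/2)*s ≤ 4


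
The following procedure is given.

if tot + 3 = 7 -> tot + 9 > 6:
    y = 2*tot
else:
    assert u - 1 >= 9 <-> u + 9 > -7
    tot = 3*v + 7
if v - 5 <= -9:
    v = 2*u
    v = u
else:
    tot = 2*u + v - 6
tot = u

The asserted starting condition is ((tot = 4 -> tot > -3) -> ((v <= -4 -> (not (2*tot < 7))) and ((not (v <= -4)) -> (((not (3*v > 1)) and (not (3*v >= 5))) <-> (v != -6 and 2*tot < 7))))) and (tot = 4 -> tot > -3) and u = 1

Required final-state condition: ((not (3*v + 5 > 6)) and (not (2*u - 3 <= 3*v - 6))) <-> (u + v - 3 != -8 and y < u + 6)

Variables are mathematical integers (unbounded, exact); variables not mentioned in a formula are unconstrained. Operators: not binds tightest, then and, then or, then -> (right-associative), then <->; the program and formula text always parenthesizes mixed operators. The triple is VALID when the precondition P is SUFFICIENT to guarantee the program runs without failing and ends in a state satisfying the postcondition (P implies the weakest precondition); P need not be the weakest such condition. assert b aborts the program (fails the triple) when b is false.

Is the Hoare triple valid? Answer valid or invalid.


Working backward. After the program, the postcondition ((not (3*v + 5 > 6)) and (not (2*u - 3 <= 3*v - 6))) <-> (u + v - 3 != -8 and y < u + 6) must hold; in canonical form it is ((not (3*v > 1)) and (not (2*u <= 3*v - 3))) <-> (u + v != -5 and y < u + 6).
Before tot := u: ((not (3*v > 1)) and (not (2*u <= 3*v - 3))) <-> (u + v != -5 and y < u + 6)
Then branch requires ((not (3*u > 1)) and (not (u >= 3))) <-> (2*u != -5 and y < u + 6); else branch requires ((not (3*v > 1)) and (not (2*u <= 3*v - 3))) <-> (u + v != -5 and y < u + 6).
Before the if: (v <= -4 -> (((not (3*u > 1)) and (not (u >= 3))) <-> (2*u != -5 and y < u + 6))) and ((not (v <= -4)) -> (((not (3*v > 1)) and (not (2*u <= 3*v - 3))) <-> (u + v != -5 and y < u + 6)))
Then branch requires (v <= -4 -> (((not (3*u > 1)) and (not (u >= 3))) <-> (2*u != -5 and 2*tot < u + 6))) and ((not (v <= -4)) -> (((not (3*v > 1)) and (not (2*u <= 3*v - 3))) <-> (u + v != -5 and 2*tot < u + 6))); else branch requires (u >= 10 <-> u > -16) and (v <= -4 -> (((not (3*u > 1)) and (not (u >= 3))) <-> (2*u != -5 and y < u + 6))) and ((not (v <= -4)) -> (((not (3*v > 1)) and (not (2*u <= 3*v - 3))) <-> (u + v != -5 and y < u + 6))).
Before the if: ((tot = 4 -> tot > -3) -> ((v <= -4 -> (((not (3*u > 1)) and (not (u >= 3))) <-> (2*u != -5 and 2*tot < u + 6))) and ((not (v <= -4)) -> (((not (3*v > 1)) and (not (2*u <= 3*v - 3))) <-> (u + v != -5 and 2*tot < u + 6))))) and ((not (tot = 4 -> tot > -3)) -> ((u >= 10 <-> u > -16) and (v <= -4 -> (((not (3*u > 1)) and (not (u >= 3))) <-> (2*u != -5 and y < u + 6))) and ((not (v <= -4)) -> (((not (3*v > 1)) and (not (2*u <= 3*v - 3))) <-> (u + v != -5 and y < u + 6)))))
The weakest precondition is ((tot = 4 -> tot > -3) -> ((v <= -4 -> (((not (3*u > 1)) and (not (u >= 3))) <-> (2*u != -5 and 2*tot < u + 6))) and ((not (v <= -4)) -> (((not (3*v > 1)) and (not (2*u <= 3*v - 3))) <-> (u + v != -5 and 2*tot < u + 6))))) and ((not (tot = 4 -> tot > -3)) -> ((u >= 10 <-> u > -16) and (v <= -4 -> (((not (3*u > 1)) and (not (u >= 3))) <-> (2*u != -5 and y < u + 6))) and ((not (v <= -4)) -> (((not (3*v > 1)) and (not (2*u <= 3*v - 3))) <-> (u + v != -5 and y < u + 6))))).
Check whether ((tot = 4 -> tot > -3) -> ((v <= -4 -> (not (2*tot < 7))) and ((not (v <= -4)) -> (((not (3*v > 1)) and (not (3*v >= 5))) <-> (v != -6 and 2*tot < 7))))) and (tot = 4 -> tot > -3) and u = 1 implies it.
Every state satisfying the precondition satisfies the weakest precondition: the implication holds.
Answer: valid


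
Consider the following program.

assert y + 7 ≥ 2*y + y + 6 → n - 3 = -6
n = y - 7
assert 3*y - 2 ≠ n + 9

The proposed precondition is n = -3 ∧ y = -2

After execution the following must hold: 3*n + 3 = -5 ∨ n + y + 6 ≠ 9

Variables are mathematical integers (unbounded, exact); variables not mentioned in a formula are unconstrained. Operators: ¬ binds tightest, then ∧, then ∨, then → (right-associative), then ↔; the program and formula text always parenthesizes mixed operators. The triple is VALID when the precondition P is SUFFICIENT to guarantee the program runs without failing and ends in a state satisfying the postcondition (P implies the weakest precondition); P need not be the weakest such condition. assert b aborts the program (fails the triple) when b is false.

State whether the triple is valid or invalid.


Working backward. After the program, the postcondition 3*n + 3 = -5 ∨ n + y + 6 ≠ 9 must hold; in canonical form it is 3*n = -8 ∨ n + y ≠ 3.
Before assert 3*y - 2 ≠ n + 9: 3*y ≠ n + 11 ∧ (3*n = -8 ∨ n + y ≠ 3)
Before n := y - 7: 2*y ≠ 4 ∧ (3*y = 13 ∨ 2*y ≠ 10)
Before assert y + 7 ≥ 2*y + y + 6 → n - 3 = -6: (2*y ≤ 1 → n = -3) ∧ 2*y ≠ 4 ∧ (3*y = 13 ∨ 2*y ≠ 10)
The weakest precondition is (2*y ≤ 1 → n = -3) ∧ 2*y ≠ 4 ∧ (3*y = 13 ∨ 2*y ≠ 10).
Check whether n = -3 ∧ y = -2 implies it.
Every state satisfying the precondition satisfies the weakest precondition: the implication holds.
Answer: valid


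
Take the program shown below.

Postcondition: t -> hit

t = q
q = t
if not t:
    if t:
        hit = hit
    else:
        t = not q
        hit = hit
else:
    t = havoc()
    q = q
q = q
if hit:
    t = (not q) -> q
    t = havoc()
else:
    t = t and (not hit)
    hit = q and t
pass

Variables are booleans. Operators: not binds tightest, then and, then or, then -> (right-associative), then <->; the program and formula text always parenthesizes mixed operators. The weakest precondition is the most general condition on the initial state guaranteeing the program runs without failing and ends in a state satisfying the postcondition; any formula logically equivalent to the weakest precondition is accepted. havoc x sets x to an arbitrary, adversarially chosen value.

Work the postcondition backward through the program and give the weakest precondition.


Working backward. After the program, t -> hit must hold.
Before skip: t -> hit
Then branch requires hit; else branch requires (t and (not hit)) -> (q and t and (not hit)).
Before the if: (not hit) -> ((t and (not hit)) -> (q and t and (not hit)))
Before q := q: (not hit) -> ((t and (not hit)) -> (q and t and (not hit)))
Then branch requires (t -> ((not hit) -> ((t and (not hit)) -> (q and t and (not hit))))) and ((not t) -> ((not hit) -> (not ((not q) and (not hit))))); else branch requires (not hit) -> ((not hit) -> (q and (not hit))).
Before the if: ((not t) -> ((t -> ((not hit) -> ((t and (not hit)) -> (q and t and (not hit))))) and ((not t) -> ((not hit) -> (not ((not q) and (not hit))))))) and (t -> ((not hit) -> ((not hit) -> (q and (not hit)))))
Before q := t: ((not t) -> ((not t) -> ((not hit) -> (not ((not t) and (not hit)))))) and (t -> ((not hit) -> ((not hit) -> (t and (not hit)))))
Before t := q: ((not q) -> ((not q) -> ((not hit) -> (not ((not q) and (not hit)))))) and (q -> ((not hit) -> ((not hit) -> (q and (not hit)))))
Answer: WP = ((not q) -> ((not q) -> ((not hit) -> (not ((not q) and (not hit)))))) and (q -> ((not hit) -> ((not hit) -> (q and (not hit)))))


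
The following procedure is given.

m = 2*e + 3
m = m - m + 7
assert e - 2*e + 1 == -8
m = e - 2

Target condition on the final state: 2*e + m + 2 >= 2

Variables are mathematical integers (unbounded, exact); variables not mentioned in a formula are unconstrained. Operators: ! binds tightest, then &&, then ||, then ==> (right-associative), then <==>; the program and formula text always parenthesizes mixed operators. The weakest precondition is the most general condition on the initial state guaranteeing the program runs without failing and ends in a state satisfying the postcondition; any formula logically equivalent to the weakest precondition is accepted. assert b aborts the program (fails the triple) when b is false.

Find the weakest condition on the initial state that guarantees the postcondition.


Working backward. After the program, the postcondition 2*e + m + 2 >= 2 must hold; in canonical form it is 2*e + m >= 0.
Before m := e - 2: 3*e >= 2
Before assert e - 2*e + 1 == -8: e == 9 && 3*e >= 2
Before m := m - m + 7: e == 9 && 3*e >= 2
Before m := 2*e + 3: e == 9 && 3*e >= 2
Answer: WP = e == 9 && 3*e >= 2


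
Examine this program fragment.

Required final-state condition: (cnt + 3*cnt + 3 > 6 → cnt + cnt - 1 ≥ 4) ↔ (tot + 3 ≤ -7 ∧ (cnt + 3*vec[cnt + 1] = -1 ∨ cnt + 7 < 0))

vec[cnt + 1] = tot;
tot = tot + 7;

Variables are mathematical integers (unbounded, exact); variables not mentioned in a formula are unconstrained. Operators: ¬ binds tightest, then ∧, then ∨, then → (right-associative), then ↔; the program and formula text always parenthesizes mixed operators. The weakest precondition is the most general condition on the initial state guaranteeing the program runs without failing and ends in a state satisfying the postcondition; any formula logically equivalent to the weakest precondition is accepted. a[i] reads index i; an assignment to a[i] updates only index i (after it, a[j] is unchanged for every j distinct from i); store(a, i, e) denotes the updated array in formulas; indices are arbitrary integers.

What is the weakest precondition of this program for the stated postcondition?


Working backward. After the program, the postcondition (cnt + 3*cnt + 3 > 6 → cnt + cnt - 1 ≥ 4) ↔ (tot + 3 ≤ -7 ∧ (cnt + 3*vec[cnt + 1] = -1 ∨ cnt + 7 < 0)) must hold; in canonical form it is (4*cnt > 3 → 2*cnt ≥ 5) ↔ (tot ≤ -10 ∧ (3*vec[cnt + 1] + cnt = -1 ∨ cnt < -7)).
Before tot := tot + 7: (4*cnt > 3 → 2*cnt ≥ 5) ↔ (tot ≤ -17 ∧ (3*vec[cnt + 1] + cnt = -1 ∨ cnt < -7))
Before vec[cnt + 1] := tot: (4*cnt > 3 → 2*cnt ≥ 5) ↔ (tot ≤ -17 ∧ (3*store(vec, cnt + 1, tot)[cnt + 1] + cnt = -1 ∨ cnt < -7))
Answer: WP = (4*cnt > 3 → 2*cnt ≥ 5) ↔ (tot ≤ -17 ∧ (3*store(vec, cnt + 1, tot)[cnt + 1] + cnt = -1 ∨ cnt < -7))


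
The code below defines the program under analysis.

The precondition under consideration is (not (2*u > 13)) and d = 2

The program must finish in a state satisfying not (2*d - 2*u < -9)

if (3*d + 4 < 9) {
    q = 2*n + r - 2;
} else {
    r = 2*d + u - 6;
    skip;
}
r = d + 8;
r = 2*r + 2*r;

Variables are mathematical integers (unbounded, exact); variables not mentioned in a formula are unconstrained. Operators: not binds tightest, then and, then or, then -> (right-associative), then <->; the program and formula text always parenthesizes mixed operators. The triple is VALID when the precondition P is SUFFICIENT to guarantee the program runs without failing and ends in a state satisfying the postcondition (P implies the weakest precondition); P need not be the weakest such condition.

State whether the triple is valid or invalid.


Working backward. After the program, the postcondition not (2*d - 2*u < -9) must hold; in canonical form it is not (2*d < 2*u - 9).
Before r := 2*r + 2*r: not (2*d < 2*u - 9)
Before r := d + 8: not (2*d < 2*u - 9)
Then branch requires not (2*d < 2*u - 9); else branch requires not (2*d < 2*u - 9).
Before the if: (3*d < 5 -> (not (2*d < 2*u - 9))) and ((not (3*d < 5)) -> (not (2*d < 2*u - 9)))
The weakest precondition is (3*d < 5 -> (not (2*d < 2*u - 9))) and ((not (3*d < 5)) -> (not (2*d < 2*u - 9))).
Check whether (not (2*u > 13)) and d = 2 implies it.
Every state satisfying the precondition satisfies the weakest precondition: the implication holds.
Answer: valid


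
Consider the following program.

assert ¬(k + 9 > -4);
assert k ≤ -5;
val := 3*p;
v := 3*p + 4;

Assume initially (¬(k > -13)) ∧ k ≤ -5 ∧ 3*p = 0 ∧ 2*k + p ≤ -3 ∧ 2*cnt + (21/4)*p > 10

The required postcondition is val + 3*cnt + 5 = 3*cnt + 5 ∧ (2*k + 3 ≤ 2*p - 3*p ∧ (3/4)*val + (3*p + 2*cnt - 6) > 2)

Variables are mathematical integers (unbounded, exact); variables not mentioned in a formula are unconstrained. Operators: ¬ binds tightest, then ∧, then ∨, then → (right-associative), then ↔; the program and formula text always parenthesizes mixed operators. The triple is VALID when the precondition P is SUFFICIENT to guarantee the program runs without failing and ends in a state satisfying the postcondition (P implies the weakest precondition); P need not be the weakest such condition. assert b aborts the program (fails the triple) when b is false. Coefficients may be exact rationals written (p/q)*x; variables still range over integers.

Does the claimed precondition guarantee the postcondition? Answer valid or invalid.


Working backward. After the program, the postcondition val + 3*cnt + 5 = 3*cnt + 5 ∧ (2*k + 3 ≤ 2*p - 3*p ∧ (3/4)*val + (3*p + 2*cnt - 6) > 2) must hold; in canonical form it is val = 0 ∧ 2*k + p ≤ -3 ∧ 2*cnt + 3*p + (3/4)*val > 8.
Before v := 3*p + 4: val = 0 ∧ 2*k + p ≤ -3 ∧ 2*cnt + 3*p + (3/4)*val > 8
Before val := 3*p: 3*p = 0 ∧ 2*k + p ≤ -3 ∧ 2*cnt + (21/4)*p > 8
Before assert k ≤ -5: k ≤ -5 ∧ 3*p = 0 ∧ 2*k + p ≤ -3 ∧ 2*cnt + (21/4)*p > 8
Before assert ¬(k + 9 > -4): (¬(k > -13)) ∧ k ≤ -5 ∧ 3*p = 0 ∧ 2*k + p ≤ -3 ∧ 2*cnt + (21/4)*p > 8
The weakest precondition is (¬(k > -13)) ∧ k ≤ -5 ∧ 3*p = 0 ∧ 2*k + p ≤ -3 ∧ 2*cnt + (21/4)*p > 8.
Check whether (¬(k > -13)) ∧ k ≤ -5 ∧ 3*p = 0 ∧ 2*k + p ≤ -3 ∧ 2*cnt + (21/4)*p > 10 implies it.
Every state satisfying the precondition satisfies the weakest precondition: the implication holds.
Answer: valid


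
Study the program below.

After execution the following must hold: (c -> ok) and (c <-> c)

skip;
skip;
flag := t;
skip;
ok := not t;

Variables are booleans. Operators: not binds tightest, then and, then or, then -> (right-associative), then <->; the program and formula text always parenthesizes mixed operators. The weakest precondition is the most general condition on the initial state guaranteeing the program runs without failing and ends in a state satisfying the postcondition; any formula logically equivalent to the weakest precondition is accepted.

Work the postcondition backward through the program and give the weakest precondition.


Working backward. After the program, the postcondition (c -> ok) and (c <-> c) must hold; in canonical form it is c -> ok.
Before ok := not t: c -> (not t)
Before skip: c -> (not t)
Before flag := t: c -> (not t)
Before skip: c -> (not t)
Before skip: c -> (not t)
Answer: WP = c -> (not t)
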